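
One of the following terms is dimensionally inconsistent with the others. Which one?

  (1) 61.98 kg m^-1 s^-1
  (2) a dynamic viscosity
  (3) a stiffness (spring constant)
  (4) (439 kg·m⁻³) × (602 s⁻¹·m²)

Dimensions:
  (1) kg·m⁻¹·s⁻¹
  (2) [dynamic viscosity] = kg·m⁻¹·s⁻¹
  (3) [stiffness (spring constant)] = kg·s⁻²
  (4) [kg·m⁻³] · [m²·s⁻¹] = kg·m⁻¹·s⁻¹
All reduce to kg·m⁻¹·s⁻¹ except (3), which is kg·s⁻².

(3)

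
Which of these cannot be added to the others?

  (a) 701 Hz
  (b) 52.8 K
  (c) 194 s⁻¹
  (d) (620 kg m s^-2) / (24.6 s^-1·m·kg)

Work out the base dimensions of each:
  (a) Hz = s⁻¹
  (b) K
  (c) s⁻¹
  (d) [kg·m·s⁻²] / [kg·m·s⁻¹] = s⁻¹
All reduce to s⁻¹ except (b), which is K.

(b)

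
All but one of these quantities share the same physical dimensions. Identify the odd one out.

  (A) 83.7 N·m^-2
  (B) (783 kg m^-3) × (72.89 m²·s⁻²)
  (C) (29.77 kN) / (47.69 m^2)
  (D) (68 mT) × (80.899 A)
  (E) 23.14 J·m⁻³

Reduce each to base SI dimensions:
  (A) N·m⁻² = kg·m·s⁻²·m⁻² = kg·m⁻¹·s⁻²
  (B) [kg·m⁻³] · [m²·s⁻²] = kg·m⁻¹·s⁻²
  (C) [kg·m·s⁻²] / [m²] = kg·m⁻¹·s⁻²
  (D) [kg·s⁻²·A⁻¹] · [A] = kg·s⁻²
  (E) J·m⁻³ = N·m·m⁻³ = kg·m⁻¹·s⁻²
All reduce to kg·m⁻¹·s⁻² except (D), which is kg·s⁻².

(D)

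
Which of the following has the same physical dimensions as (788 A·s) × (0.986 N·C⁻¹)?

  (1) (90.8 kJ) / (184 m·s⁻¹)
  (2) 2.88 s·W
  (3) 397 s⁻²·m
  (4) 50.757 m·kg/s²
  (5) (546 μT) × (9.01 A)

Reference: [s·A] · [kg·m·s⁻³·A⁻¹] = kg·m·s⁻².
Each option:
  (1) [kg·m²·s⁻²] / [m·s⁻¹] = kg·m·s⁻¹
  (2) W·s = J·s⁻¹·s = kg·m²·s⁻²
  (3) m·s⁻²
  (4) kg·m·s⁻²  ← same
  (5) [kg·s⁻²·A⁻¹] · [A] = kg·s⁻²
Only (4) matches kg·m·s⁻².

(4)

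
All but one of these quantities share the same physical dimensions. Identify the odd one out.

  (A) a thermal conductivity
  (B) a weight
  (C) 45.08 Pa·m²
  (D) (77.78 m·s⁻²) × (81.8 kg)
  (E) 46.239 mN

(A)

Reduce each to base SI dimensions:
  (A) [thermal conductivity] = kg·m·s⁻³·K⁻¹
  (B) [weight] = kg·m·s⁻²
  (C) Pa·m² = N·m⁻²·m² = kg·m·s⁻²
  (D) [m·s⁻²] · [kg] = kg·m·s⁻²
  (E) N = kg·m·s⁻²
All reduce to kg·m·s⁻² except (A), which is kg·m·s⁻³·K⁻¹.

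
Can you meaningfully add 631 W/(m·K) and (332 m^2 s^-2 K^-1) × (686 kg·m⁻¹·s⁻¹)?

Work out the base dimensions of each:
  631 W/(m·K):  W·m⁻¹·K⁻¹ = J·s⁻¹·m⁻¹·K⁻¹ = kg·m·s⁻³·K⁻¹
  (332 m^2 s^-2 K^-1) × (686 kg·m⁻¹·s⁻¹):  [m²·s⁻²·K⁻¹] · [kg·m⁻¹·s⁻¹] = kg·m·s⁻³·K⁻¹
Both are kg·m·s⁻³·K⁻¹, so they have the same dimensions and can be added.

Yes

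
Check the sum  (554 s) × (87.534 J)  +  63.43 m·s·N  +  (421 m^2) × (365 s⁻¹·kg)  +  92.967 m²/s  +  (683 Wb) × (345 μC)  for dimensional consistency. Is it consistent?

No

Expand each in SI base units:
  (554 s) × (87.534 J):  [s] · [kg·m²·s⁻²] = kg·m²·s⁻¹
  63.43 m·s·N:  N·m·s = kg·m·s⁻²·m·s = kg·m²·s⁻¹
  (421 m^2) × (365 s⁻¹·kg):  [m²] · [kg·s⁻¹] = kg·m²·s⁻¹
  92.967 m²/s:  m²·s⁻¹
  (683 Wb) × (345 μC):  [kg·m²·s⁻²·A⁻¹] · [s·A] = kg·m²·s⁻¹
The terms do not share a single dimension (kg·m²·s⁻¹ vs m²·s⁻¹).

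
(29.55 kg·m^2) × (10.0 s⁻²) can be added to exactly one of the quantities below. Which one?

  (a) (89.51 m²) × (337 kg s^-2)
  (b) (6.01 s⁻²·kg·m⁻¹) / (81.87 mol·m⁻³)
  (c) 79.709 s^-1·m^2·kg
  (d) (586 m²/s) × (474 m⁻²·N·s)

(a)

Reference: [kg·m²] · [s⁻²] = kg·m²·s⁻².
Each option:
  (a) [m²] · [kg·s⁻²] = kg·m²·s⁻²  ← same
  (b) [kg·m⁻¹·s⁻²] / [m⁻³·mol] = kg·m²·s⁻²·mol⁻¹
  (c) kg·m²·s⁻¹
  (d) [m²·s⁻¹] · [kg·m⁻¹·s⁻¹] = kg·m·s⁻²
Only (a) matches kg·m²·s⁻².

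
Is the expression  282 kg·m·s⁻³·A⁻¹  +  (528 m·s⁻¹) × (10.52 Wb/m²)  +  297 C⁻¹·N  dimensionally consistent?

Yes

Dimensions:
  282 kg·m·s⁻³·A⁻¹:  kg·m·s⁻³·A⁻¹
  (528 m·s⁻¹) × (10.52 Wb/m²):  [m·s⁻¹] · [kg·s⁻²·A⁻¹] = kg·m·s⁻³·A⁻¹
  297 C⁻¹·N:  N·C⁻¹ = kg·m·s⁻²·(s·A)⁻¹ = kg·m·s⁻³·A⁻¹
Every term reduces to kg·m·s⁻³·A⁻¹.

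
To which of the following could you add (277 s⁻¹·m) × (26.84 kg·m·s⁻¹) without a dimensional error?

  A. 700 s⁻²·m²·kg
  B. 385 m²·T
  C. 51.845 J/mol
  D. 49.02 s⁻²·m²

Reference: [m·s⁻¹] · [kg·m·s⁻¹] = kg·m²·s⁻².
Each option:
  A. kg·m²·s⁻²  ← same
  B. T·m² = Wb·m⁻²·m² = kg·m²·s⁻²·A⁻¹
  C. J·mol⁻¹ = N·m·mol⁻¹ = kg·m²·s⁻²·mol⁻¹
  D. m²·s⁻²
Only A. matches kg·m²·s⁻².

A.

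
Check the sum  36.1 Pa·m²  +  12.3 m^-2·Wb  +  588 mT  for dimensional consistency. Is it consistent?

No

Expand each in SI base units:
  36.1 Pa·m²:  Pa·m² = N·m⁻²·m² = kg·m·s⁻²
  12.3 m^-2·Wb:  Wb·m⁻² = V·s·m⁻² = kg·s⁻²·A⁻¹
  588 mT:  T = Wb·m⁻² = kg·s⁻²·A⁻¹
The terms do not share a single dimension (kg·m·s⁻² vs kg·s⁻²·A⁻¹).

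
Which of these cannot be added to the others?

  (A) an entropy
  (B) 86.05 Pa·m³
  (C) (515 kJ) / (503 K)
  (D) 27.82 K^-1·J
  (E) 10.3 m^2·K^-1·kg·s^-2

Work out the base dimensions of each:
  (A) [entropy] = kg·m²·s⁻²·K⁻¹
  (B) Pa·m³ = N·m⁻²·m³ = kg·m²·s⁻²
  (C) [kg·m²·s⁻²] / [K] = kg·m²·s⁻²·K⁻¹
  (D) J·K⁻¹ = N·m·K⁻¹ = kg·m²·s⁻²·K⁻¹
  (E) kg·m²·s⁻²·K⁻¹
All reduce to kg·m²·s⁻²·K⁻¹ except (B), which is kg·m²·s⁻².

(B)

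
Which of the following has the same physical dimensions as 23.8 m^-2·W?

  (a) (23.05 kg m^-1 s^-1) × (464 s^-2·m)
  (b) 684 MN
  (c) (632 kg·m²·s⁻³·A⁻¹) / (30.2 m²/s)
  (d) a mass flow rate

Reference: W·m⁻² = J·s⁻¹·m⁻² = kg·s⁻³.
Each option:
  (a) [kg·m⁻¹·s⁻¹] · [m·s⁻²] = kg·s⁻³  ← same
  (b) N = kg·m·s⁻²
  (c) [kg·m²·s⁻³·A⁻¹] / [m²·s⁻¹] = kg·s⁻²·A⁻¹
  (d) [mass flow rate] = kg·s⁻¹
Only (a) matches kg·s⁻³.

(a)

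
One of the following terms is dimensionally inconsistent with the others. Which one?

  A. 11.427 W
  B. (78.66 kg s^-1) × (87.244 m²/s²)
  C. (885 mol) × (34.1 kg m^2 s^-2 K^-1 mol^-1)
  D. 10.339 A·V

C.

Expand each in SI base units:
  A. W = J·s⁻¹ = kg·m²·s⁻³
  B. [kg·s⁻¹] · [m²·s⁻²] = kg·m²·s⁻³
  C. [mol] · [kg·m²·s⁻²·K⁻¹·mol⁻¹] = kg·m²·s⁻²·K⁻¹
  D. V·A = J·C⁻¹·A = kg·m²·s⁻³
All reduce to kg·m²·s⁻³ except C., which is kg·m²·s⁻²·K⁻¹.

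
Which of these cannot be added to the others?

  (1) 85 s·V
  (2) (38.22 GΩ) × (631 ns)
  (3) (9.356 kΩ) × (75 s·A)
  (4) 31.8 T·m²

Work out the base dimensions of each:
  (1) V·s = J·C⁻¹·s = kg·m²·s⁻²·A⁻¹
  (2) [kg·m²·s⁻³·A⁻²] · [s] = kg·m²·s⁻²·A⁻²
  (3) [kg·m²·s⁻³·A⁻²] · [s·A] = kg·m²·s⁻²·A⁻¹
  (4) T·m² = Wb·m⁻²·m² = kg·m²·s⁻²·A⁻¹
All reduce to kg·m²·s⁻²·A⁻¹ except (2), which is kg·m²·s⁻²·A⁻².

(2)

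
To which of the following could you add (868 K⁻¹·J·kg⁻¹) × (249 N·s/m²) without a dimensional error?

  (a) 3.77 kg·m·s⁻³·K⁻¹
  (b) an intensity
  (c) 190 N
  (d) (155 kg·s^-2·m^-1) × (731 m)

(a)

Reference: [m²·s⁻²·K⁻¹] · [kg·m⁻¹·s⁻¹] = kg·m·s⁻³·K⁻¹.
Each option:
  (a) kg·m·s⁻³·K⁻¹  ← same
  (b) [intensity] = kg·s⁻³
  (c) N = kg·m·s⁻²
  (d) [kg·m⁻¹·s⁻²] · [m] = kg·s⁻²
Only (a) matches kg·m·s⁻³·K⁻¹.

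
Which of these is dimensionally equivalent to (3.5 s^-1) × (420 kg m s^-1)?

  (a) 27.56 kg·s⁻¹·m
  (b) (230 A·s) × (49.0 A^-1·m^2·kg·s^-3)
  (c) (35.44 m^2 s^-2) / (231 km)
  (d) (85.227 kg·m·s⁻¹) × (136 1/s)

Reference: [s⁻¹] · [kg·m·s⁻¹] = kg·m·s⁻².
Each option:
  (a) kg·m·s⁻¹
  (b) [s·A] · [kg·m²·s⁻³·A⁻¹] = kg·m²·s⁻²
  (c) [m²·s⁻²] / [m] = m·s⁻²
  (d) [kg·m·s⁻¹] · [s⁻¹] = kg·m·s⁻²  ← same
Only (d) matches kg·m·s⁻².

(d)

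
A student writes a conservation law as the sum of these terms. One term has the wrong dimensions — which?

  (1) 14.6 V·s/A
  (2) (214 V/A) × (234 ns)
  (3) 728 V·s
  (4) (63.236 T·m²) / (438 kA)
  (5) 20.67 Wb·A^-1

(3)

Work out the base dimensions of each:
  (1) V·s·A⁻¹ = J·C⁻¹·s·A⁻¹ = kg·m²·s⁻²·A⁻²
  (2) [kg·m²·s⁻³·A⁻²] · [s] = kg·m²·s⁻²·A⁻²
  (3) V·s = J·C⁻¹·s = kg·m²·s⁻²·A⁻¹
  (4) [kg·m²·s⁻²·A⁻¹] / [A] = kg·m²·s⁻²·A⁻²
  (5) Wb·A⁻¹ = V·s·A⁻¹ = kg·m²·s⁻²·A⁻²
All reduce to kg·m²·s⁻²·A⁻² except (3), which is kg·m²·s⁻²·A⁻¹.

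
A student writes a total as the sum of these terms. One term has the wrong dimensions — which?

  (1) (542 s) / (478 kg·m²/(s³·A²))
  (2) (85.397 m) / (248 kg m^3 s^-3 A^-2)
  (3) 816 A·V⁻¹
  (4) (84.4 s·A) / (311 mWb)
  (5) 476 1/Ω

Dimensions:
  (1) [s] / [kg·m²·s⁻³·A⁻²] = kg⁻¹·m⁻²·s⁴·A²
  (2) [m] / [kg·m³·s⁻³·A⁻²] = kg⁻¹·m⁻²·s³·A²
  (3) A·V⁻¹ = A·(J·C⁻¹)⁻¹ = kg⁻¹·m⁻²·s³·A²
  (4) [s·A] / [kg·m²·s⁻²·A⁻¹] = kg⁻¹·m⁻²·s³·A²
  (5) Ω⁻¹ = (V·A⁻¹)⁻¹ = kg⁻¹·m⁻²·s³·A²
All reduce to kg⁻¹·m⁻²·s³·A² except (1), which is kg⁻¹·m⁻²·s⁴·A².

(1)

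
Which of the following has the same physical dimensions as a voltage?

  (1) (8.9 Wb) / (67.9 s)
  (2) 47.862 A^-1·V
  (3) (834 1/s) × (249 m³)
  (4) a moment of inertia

(1)

Reference: [voltage] = kg·m²·s⁻³·A⁻¹.
Each option:
  (1) [kg·m²·s⁻²·A⁻¹] / [s] = kg·m²·s⁻³·A⁻¹  ← same
  (2) V·A⁻¹ = J·C⁻¹·A⁻¹ = kg·m²·s⁻³·A⁻²
  (3) [s⁻¹] · [m³] = m³·s⁻¹
  (4) [moment of inertia] = kg·m²
Only (1) matches kg·m²·s⁻³·A⁻¹.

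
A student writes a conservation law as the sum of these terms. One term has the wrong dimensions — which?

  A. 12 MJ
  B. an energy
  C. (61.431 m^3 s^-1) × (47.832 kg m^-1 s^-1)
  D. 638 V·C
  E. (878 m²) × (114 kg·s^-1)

E.

Expand each in SI base units:
  A. J = N·m = kg·m²·s⁻²
  B. [energy] = kg·m²·s⁻²
  C. [m³·s⁻¹] · [kg·m⁻¹·s⁻¹] = kg·m²·s⁻²
  D. C·V = s·A·J·C⁻¹ = kg·m²·s⁻²
  E. [m²] · [kg·s⁻¹] = kg·m²·s⁻¹
All reduce to kg·m²·s⁻² except E., which is kg·m²·s⁻¹.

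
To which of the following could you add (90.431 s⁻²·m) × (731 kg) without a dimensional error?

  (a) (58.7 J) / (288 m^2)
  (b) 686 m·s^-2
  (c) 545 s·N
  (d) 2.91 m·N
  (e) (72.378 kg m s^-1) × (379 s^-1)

Reference: [m·s⁻²] · [kg] = kg·m·s⁻².
Each option:
  (a) [kg·m²·s⁻²] / [m²] = kg·s⁻²
  (b) m·s⁻²
  (c) N·s = kg·m·s⁻²·s = kg·m·s⁻¹
  (d) N·m = kg·m·s⁻²·m = kg·m²·s⁻²
  (e) [kg·m·s⁻¹] · [s⁻¹] = kg·m·s⁻²  ← same
Only (e) matches kg·m·s⁻².

(e)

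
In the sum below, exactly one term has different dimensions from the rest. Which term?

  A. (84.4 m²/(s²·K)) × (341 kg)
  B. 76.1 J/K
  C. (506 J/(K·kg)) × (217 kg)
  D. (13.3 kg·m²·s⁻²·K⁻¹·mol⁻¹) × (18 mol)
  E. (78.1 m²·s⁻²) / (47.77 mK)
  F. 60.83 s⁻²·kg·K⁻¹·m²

In SI base units:
  A. [m²·s⁻²·K⁻¹] · [kg] = kg·m²·s⁻²·K⁻¹
  B. J·K⁻¹ = N·m·K⁻¹ = kg·m²·s⁻²·K⁻¹
  C. [m²·s⁻²·K⁻¹] · [kg] = kg·m²·s⁻²·K⁻¹
  D. [kg·m²·s⁻²·K⁻¹·mol⁻¹] · [mol] = kg·m²·s⁻²·K⁻¹
  E. [m²·s⁻²] / [K] = m²·s⁻²·K⁻¹
  F. kg·m²·s⁻²·K⁻¹
All reduce to kg·m²·s⁻²·K⁻¹ except E., which is m²·s⁻²·K⁻¹.

E.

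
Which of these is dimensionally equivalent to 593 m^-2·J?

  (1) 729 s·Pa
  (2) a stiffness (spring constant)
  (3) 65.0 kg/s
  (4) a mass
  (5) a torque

(2)

Reference: J·m⁻² = N·m·m⁻² = kg·s⁻².
Each option:
  (1) Pa·s = N·m⁻²·s = kg·m⁻¹·s⁻¹
  (2) [stiffness (spring constant)] = kg·s⁻²  ← same
  (3) kg·s⁻¹
  (4) [mass] = kg
  (5) [torque] = kg·m²·s⁻²
Only (2) matches kg·s⁻².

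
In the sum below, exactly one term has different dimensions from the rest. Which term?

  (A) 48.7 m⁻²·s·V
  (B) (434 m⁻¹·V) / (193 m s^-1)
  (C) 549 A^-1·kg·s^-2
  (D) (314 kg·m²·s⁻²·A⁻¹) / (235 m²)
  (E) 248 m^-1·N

Dimensions:
  (A) V·s·m⁻² = J·C⁻¹·s·m⁻² = kg·s⁻²·A⁻¹
  (B) [kg·m·s⁻³·A⁻¹] / [m·s⁻¹] = kg·s⁻²·A⁻¹
  (C) kg·s⁻²·A⁻¹
  (D) [kg·m²·s⁻²·A⁻¹] / [m²] = kg·s⁻²·A⁻¹
  (E) N·m⁻¹ = kg·m·s⁻²·m⁻¹ = kg·s⁻²
All reduce to kg·s⁻²·A⁻¹ except (E), which is kg·s⁻².

(E)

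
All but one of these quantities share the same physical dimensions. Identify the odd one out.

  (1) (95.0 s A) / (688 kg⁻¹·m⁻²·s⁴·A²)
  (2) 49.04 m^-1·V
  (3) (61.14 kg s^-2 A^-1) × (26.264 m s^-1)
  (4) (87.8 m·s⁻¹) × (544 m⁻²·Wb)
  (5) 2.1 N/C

Work out the base dimensions of each:
  (1) [s·A] / [kg⁻¹·m⁻²·s⁴·A²] = kg·m²·s⁻³·A⁻¹
  (2) V·m⁻¹ = J·C⁻¹·m⁻¹ = kg·m·s⁻³·A⁻¹
  (3) [kg·s⁻²·A⁻¹] · [m·s⁻¹] = kg·m·s⁻³·A⁻¹
  (4) [m·s⁻¹] · [kg·s⁻²·A⁻¹] = kg·m·s⁻³·A⁻¹
  (5) N·C⁻¹ = kg·m·s⁻²·(s·A)⁻¹ = kg·m·s⁻³·A⁻¹
All reduce to kg·m·s⁻³·A⁻¹ except (1), which is kg·m²·s⁻³·A⁻¹.

(1)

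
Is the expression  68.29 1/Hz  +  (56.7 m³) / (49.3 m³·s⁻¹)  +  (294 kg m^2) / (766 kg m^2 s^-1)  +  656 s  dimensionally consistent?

Yes

Expand each in SI base units:
  68.29 1/Hz:  Hz⁻¹ = (s⁻¹)⁻¹ = s
  (56.7 m³) / (49.3 m³·s⁻¹):  [m³] / [m³·s⁻¹] = s
  (294 kg m^2) / (766 kg m^2 s^-1):  [kg·m²] / [kg·m²·s⁻¹] = s
  656 s:  s
Every term reduces to s.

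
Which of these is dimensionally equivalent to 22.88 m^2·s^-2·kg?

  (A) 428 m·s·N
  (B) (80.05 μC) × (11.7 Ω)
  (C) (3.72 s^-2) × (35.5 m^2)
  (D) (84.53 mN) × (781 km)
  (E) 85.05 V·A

(D)

Reference: kg·m²·s⁻².
Each option:
  (A) N·m·s = kg·m·s⁻²·m·s = kg·m²·s⁻¹
  (B) [s·A] · [kg·m²·s⁻³·A⁻²] = kg·m²·s⁻²·A⁻¹
  (C) [s⁻²] · [m²] = m²·s⁻²
  (D) [kg·m·s⁻²] · [m] = kg·m²·s⁻²  ← same
  (E) V·A = J·C⁻¹·A = kg·m²·s⁻³
Only (D) matches kg·m²·s⁻².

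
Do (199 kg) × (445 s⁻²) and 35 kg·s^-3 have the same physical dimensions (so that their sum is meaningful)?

Expand each in SI base units:
  (199 kg) × (445 s⁻²):  [kg] · [s⁻²] = kg·s⁻²
  35 kg·s^-3:  kg·s⁻³
kg·s⁻² ≠ kg·s⁻³, so they cannot be added.

No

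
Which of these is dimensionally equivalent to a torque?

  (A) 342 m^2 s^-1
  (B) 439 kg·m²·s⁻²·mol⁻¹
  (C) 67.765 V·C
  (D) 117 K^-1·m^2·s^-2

Reference: [torque] = kg·m²·s⁻².
Each option:
  (A) m²·s⁻¹
  (B) kg·m²·s⁻²·mol⁻¹
  (C) C·V = s·A·J·C⁻¹ = kg·m²·s⁻²  ← same
  (D) m²·s⁻²·K⁻¹
Only (C) matches kg·m²·s⁻².

(C)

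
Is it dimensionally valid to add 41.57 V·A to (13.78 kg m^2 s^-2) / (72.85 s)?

Yes

Dimensions:
  41.57 V·A:  V·A = J·C⁻¹·A = kg·m²·s⁻³
  (13.78 kg m^2 s^-2) / (72.85 s):  [kg·m²·s⁻²] / [s] = kg·m²·s⁻³
Both are kg·m²·s⁻³, so they have the same dimensions and can be added.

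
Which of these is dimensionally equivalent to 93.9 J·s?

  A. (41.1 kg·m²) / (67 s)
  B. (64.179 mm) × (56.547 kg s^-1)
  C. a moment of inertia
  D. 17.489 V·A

A.

Reference: J·s = N·m·s = kg·m²·s⁻¹.
Each option:
  A. [kg·m²] / [s] = kg·m²·s⁻¹  ← same
  B. [m] · [kg·s⁻¹] = kg·m·s⁻¹
  C. [moment of inertia] = kg·m²
  D. V·A = J·C⁻¹·A = kg·m²·s⁻³
Only A. matches kg·m²·s⁻¹.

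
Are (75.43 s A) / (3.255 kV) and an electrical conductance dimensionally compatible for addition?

Work out the base dimensions of each:
  (75.43 s A) / (3.255 kV):  [s·A] / [kg·m²·s⁻³·A⁻¹] = kg⁻¹·m⁻²·s⁴·A²
  an electrical conductance:  [electrical conductance] = kg⁻¹·m⁻²·s³·A²
kg⁻¹·m⁻²·s⁴·A² ≠ kg⁻¹·m⁻²·s³·A², so they cannot be added.

No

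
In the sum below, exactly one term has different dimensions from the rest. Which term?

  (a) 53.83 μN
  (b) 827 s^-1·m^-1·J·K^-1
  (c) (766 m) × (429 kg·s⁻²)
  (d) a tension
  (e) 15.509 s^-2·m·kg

Work out the base dimensions of each:
  (a) N = kg·m·s⁻²
  (b) J·s⁻¹·m⁻¹·K⁻¹ = N·m·s⁻¹·m⁻¹·K⁻¹ = kg·m·s⁻³·K⁻¹
  (c) [m] · [kg·s⁻²] = kg·m·s⁻²
  (d) [tension] = kg·m·s⁻²
  (e) kg·m·s⁻²
All reduce to kg·m·s⁻² except (b), which is kg·m·s⁻³·K⁻¹.

(b)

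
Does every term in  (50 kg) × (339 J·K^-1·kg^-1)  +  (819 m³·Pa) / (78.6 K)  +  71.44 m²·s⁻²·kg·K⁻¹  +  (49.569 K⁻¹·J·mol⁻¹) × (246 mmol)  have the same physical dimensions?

Yes

In SI base units:
  (50 kg) × (339 J·K^-1·kg^-1):  [kg] · [m²·s⁻²·K⁻¹] = kg·m²·s⁻²·K⁻¹
  (819 m³·Pa) / (78.6 K):  [kg·m²·s⁻²] / [K] = kg·m²·s⁻²·K⁻¹
  71.44 m²·s⁻²·kg·K⁻¹:  kg·m²·s⁻²·K⁻¹
  (49.569 K⁻¹·J·mol⁻¹) × (246 mmol):  [kg·m²·s⁻²·K⁻¹·mol⁻¹] · [mol] = kg·m²·s⁻²·K⁻¹
Every term reduces to kg·m²·s⁻²·K⁻¹.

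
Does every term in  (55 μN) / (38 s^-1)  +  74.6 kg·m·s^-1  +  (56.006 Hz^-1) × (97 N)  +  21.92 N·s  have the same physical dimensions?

Expand each in SI base units:
  (55 μN) / (38 s^-1):  [kg·m·s⁻²] / [s⁻¹] = kg·m·s⁻¹
  74.6 kg·m·s^-1:  kg·m·s⁻¹
  (56.006 Hz^-1) × (97 N):  [s] · [kg·m·s⁻²] = kg·m·s⁻¹
  21.92 N·s:  N·s = kg·m·s⁻²·s = kg·m·s⁻¹
Every term reduces to kg·m·s⁻¹.

Yes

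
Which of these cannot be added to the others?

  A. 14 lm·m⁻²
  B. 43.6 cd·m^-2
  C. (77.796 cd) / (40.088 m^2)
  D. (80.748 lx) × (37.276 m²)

D.

Dimensions:
  A. lm·m⁻² = cd·m⁻² = m⁻²·cd
  B. cd·m⁻² = m⁻²·cd
  C. [cd] / [m²] = m⁻²·cd
  D. [m⁻²·cd] · [m²] = cd
All reduce to m⁻²·cd except D., which is cd.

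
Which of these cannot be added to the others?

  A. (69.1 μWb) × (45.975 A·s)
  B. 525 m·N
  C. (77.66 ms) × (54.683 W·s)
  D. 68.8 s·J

B.

Work out the base dimensions of each:
  A. [kg·m²·s⁻²·A⁻¹] · [s·A] = kg·m²·s⁻¹
  B. N·m = kg·m·s⁻²·m = kg·m²·s⁻²
  C. [s] · [kg·m²·s⁻²] = kg·m²·s⁻¹
  D. J·s = N·m·s = kg·m²·s⁻¹
All reduce to kg·m²·s⁻¹ except B., which is kg·m²·s⁻².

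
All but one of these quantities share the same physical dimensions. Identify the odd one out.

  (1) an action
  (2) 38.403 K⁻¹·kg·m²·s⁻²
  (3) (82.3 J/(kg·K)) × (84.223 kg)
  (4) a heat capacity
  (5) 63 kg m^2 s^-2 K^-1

Expand each in SI base units:
  (1) [action] = kg·m²·s⁻¹
  (2) kg·m²·s⁻²·K⁻¹
  (3) [m²·s⁻²·K⁻¹] · [kg] = kg·m²·s⁻²·K⁻¹
  (4) [heat capacity] = kg·m²·s⁻²·K⁻¹
  (5) kg·m²·s⁻²·K⁻¹
All reduce to kg·m²·s⁻²·K⁻¹ except (1), which is kg·m²·s⁻¹.

(1)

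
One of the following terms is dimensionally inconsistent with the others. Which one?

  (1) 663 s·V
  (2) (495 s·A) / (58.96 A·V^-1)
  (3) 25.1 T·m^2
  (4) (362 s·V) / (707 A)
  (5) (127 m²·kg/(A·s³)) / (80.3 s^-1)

Work out the base dimensions of each:
  (1) V·s = J·C⁻¹·s = kg·m²·s⁻²·A⁻¹
  (2) [s·A] / [kg⁻¹·m⁻²·s³·A²] = kg·m²·s⁻²·A⁻¹
  (3) T·m² = Wb·m⁻²·m² = kg·m²·s⁻²·A⁻¹
  (4) [kg·m²·s⁻²·A⁻¹] / [A] = kg·m²·s⁻²·A⁻²
  (5) [kg·m²·s⁻³·A⁻¹] / [s⁻¹] = kg·m²·s⁻²·A⁻¹
All reduce to kg·m²·s⁻²·A⁻¹ except (4), which is kg·m²·s⁻²·A⁻².

(4)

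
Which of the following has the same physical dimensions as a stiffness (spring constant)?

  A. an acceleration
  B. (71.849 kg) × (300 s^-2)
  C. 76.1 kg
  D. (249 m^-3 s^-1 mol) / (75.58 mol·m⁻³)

B.

Reference: [stiffness (spring constant)] = kg·s⁻².
Each option:
  A. [acceleration] = m·s⁻²
  B. [kg] · [s⁻²] = kg·s⁻²  ← same
  C. kg
  D. [m⁻³·s⁻¹·mol] / [m⁻³·mol] = s⁻¹
Only B. matches kg·s⁻².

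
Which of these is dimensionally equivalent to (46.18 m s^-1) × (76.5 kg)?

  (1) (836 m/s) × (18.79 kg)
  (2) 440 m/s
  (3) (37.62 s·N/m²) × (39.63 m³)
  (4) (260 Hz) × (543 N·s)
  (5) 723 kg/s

Reference: [m·s⁻¹] · [kg] = kg·m·s⁻¹.
Each option:
  (1) [m·s⁻¹] · [kg] = kg·m·s⁻¹  ← same
  (2) m·s⁻¹
  (3) [kg·m⁻¹·s⁻¹] · [m³] = kg·m²·s⁻¹
  (4) [s⁻¹] · [kg·m·s⁻¹] = kg·m·s⁻²
  (5) kg·s⁻¹
Only (1) matches kg·m·s⁻¹.

(1)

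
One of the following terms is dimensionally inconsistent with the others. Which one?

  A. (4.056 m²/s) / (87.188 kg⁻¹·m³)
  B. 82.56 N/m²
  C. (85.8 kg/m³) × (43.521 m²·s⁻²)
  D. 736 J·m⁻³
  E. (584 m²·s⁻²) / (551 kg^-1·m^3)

A.

In SI base units:
  A. [m²·s⁻¹] / [kg⁻¹·m³] = kg·m⁻¹·s⁻¹
  B. N·m⁻² = kg·m·s⁻²·m⁻² = kg·m⁻¹·s⁻²
  C. [kg·m⁻³] · [m²·s⁻²] = kg·m⁻¹·s⁻²
  D. J·m⁻³ = N·m·m⁻³ = kg·m⁻¹·s⁻²
  E. [m²·s⁻²] / [kg⁻¹·m³] = kg·m⁻¹·s⁻²
All reduce to kg·m⁻¹·s⁻² except A., which is kg·m⁻¹·s⁻¹.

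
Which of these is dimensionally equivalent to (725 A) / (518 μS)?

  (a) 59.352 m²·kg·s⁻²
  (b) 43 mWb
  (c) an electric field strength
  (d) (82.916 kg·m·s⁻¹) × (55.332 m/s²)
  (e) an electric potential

Reference: [A] / [kg⁻¹·m⁻²·s³·A²] = kg·m²·s⁻³·A⁻¹.
Each option:
  (a) kg·m²·s⁻²
  (b) Wb = V·s = kg·m²·s⁻²·A⁻¹
  (c) [electric field strength] = kg·m·s⁻³·A⁻¹
  (d) [kg·m·s⁻¹] · [m·s⁻²] = kg·m²·s⁻³
  (e) [electric potential] = kg·m²·s⁻³·A⁻¹  ← same
Only (e) matches kg·m²·s⁻³·A⁻¹.

(e)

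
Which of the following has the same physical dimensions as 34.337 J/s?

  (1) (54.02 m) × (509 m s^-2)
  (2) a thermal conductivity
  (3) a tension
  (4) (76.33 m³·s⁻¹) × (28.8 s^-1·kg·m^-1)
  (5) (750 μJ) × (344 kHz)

Reference: J·s⁻¹ = N·m·s⁻¹ = kg·m²·s⁻³.
Each option:
  (1) [m] · [m·s⁻²] = m²·s⁻²
  (2) [thermal conductivity] = kg·m·s⁻³·K⁻¹
  (3) [tension] = kg·m·s⁻²
  (4) [m³·s⁻¹] · [kg·m⁻¹·s⁻¹] = kg·m²·s⁻²
  (5) [kg·m²·s⁻²] · [s⁻¹] = kg·m²·s⁻³  ← same
Only (5) matches kg·m²·s⁻³.

(5)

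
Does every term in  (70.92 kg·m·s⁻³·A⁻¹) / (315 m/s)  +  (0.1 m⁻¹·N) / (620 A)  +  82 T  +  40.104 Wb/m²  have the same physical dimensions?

Reduce each to base SI dimensions:
  (70.92 kg·m·s⁻³·A⁻¹) / (315 m/s):  [kg·m·s⁻³·A⁻¹] / [m·s⁻¹] = kg·s⁻²·A⁻¹
  (0.1 m⁻¹·N) / (620 A):  [kg·s⁻²] / [A] = kg·s⁻²·A⁻¹
  82 T:  T = Wb·m⁻² = kg·s⁻²·A⁻¹
  40.104 Wb/m²:  Wb·m⁻² = V·s·m⁻² = kg·s⁻²·A⁻¹
Every term reduces to kg·s⁻²·A⁻¹.

Yes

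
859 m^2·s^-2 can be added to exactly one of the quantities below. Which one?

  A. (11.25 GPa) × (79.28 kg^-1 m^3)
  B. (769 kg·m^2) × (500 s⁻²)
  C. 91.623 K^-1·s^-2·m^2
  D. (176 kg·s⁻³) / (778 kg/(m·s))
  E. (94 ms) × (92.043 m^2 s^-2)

Reference: m²·s⁻².
Each option:
  A. [kg·m⁻¹·s⁻²] · [kg⁻¹·m³] = m²·s⁻²  ← same
  B. [kg·m²] · [s⁻²] = kg·m²·s⁻²
  C. m²·s⁻²·K⁻¹
  D. [kg·s⁻³] / [kg·m⁻¹·s⁻¹] = m·s⁻²
  E. [s] · [m²·s⁻²] = m²·s⁻¹
Only A. matches m²·s⁻².

A.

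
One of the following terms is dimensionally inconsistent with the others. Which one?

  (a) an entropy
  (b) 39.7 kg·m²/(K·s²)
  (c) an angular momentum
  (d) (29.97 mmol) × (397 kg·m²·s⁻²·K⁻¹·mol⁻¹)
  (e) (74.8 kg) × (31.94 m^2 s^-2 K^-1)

Dimensions:
  (a) [entropy] = kg·m²·s⁻²·K⁻¹
  (b) kg·m²·s⁻²·K⁻¹
  (c) [angular momentum] = kg·m²·s⁻¹
  (d) [mol] · [kg·m²·s⁻²·K⁻¹·mol⁻¹] = kg·m²·s⁻²·K⁻¹
  (e) [kg] · [m²·s⁻²·K⁻¹] = kg·m²·s⁻²·K⁻¹
All reduce to kg·m²·s⁻²·K⁻¹ except (c), which is kg·m²·s⁻¹.

(c)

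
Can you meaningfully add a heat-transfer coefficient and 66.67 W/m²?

In SI base units:
  a heat-transfer coefficient:  [heat-transfer coefficient] = kg·s⁻³·K⁻¹
  66.67 W/m²:  W·m⁻² = J·s⁻¹·m⁻² = kg·s⁻³
kg·s⁻³·K⁻¹ ≠ kg·s⁻³, so they cannot be added.

No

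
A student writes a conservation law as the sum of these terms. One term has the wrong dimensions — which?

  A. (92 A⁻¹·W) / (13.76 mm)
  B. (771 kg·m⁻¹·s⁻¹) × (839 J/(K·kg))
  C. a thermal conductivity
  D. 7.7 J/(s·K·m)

A.

Dimensions:
  A. [kg·m²·s⁻³·A⁻¹] / [m] = kg·m·s⁻³·A⁻¹
  B. [kg·m⁻¹·s⁻¹] · [m²·s⁻²·K⁻¹] = kg·m·s⁻³·K⁻¹
  C. [thermal conductivity] = kg·m·s⁻³·K⁻¹
  D. J·s⁻¹·m⁻¹·K⁻¹ = N·m·s⁻¹·m⁻¹·K⁻¹ = kg·m·s⁻³·K⁻¹
All reduce to kg·m·s⁻³·K⁻¹ except A., which is kg·m·s⁻³·A⁻¹.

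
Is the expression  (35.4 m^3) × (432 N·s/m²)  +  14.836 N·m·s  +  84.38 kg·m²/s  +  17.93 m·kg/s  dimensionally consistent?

No

Dimensions:
  (35.4 m^3) × (432 N·s/m²):  [m³] · [kg·m⁻¹·s⁻¹] = kg·m²·s⁻¹
  14.836 N·m·s:  N·m·s = kg·m·s⁻²·m·s = kg·m²·s⁻¹
  84.38 kg·m²/s:  kg·m²·s⁻¹
  17.93 m·kg/s:  kg·m·s⁻¹
The terms do not share a single dimension (kg·m²·s⁻¹ vs kg·m·s⁻¹).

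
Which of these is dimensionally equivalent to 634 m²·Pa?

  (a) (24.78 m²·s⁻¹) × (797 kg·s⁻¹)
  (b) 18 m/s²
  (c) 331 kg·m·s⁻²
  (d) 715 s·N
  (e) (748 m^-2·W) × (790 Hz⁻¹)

(c)

Reference: Pa·m² = N·m⁻²·m² = kg·m·s⁻².
Each option:
  (a) [m²·s⁻¹] · [kg·s⁻¹] = kg·m²·s⁻²
  (b) m·s⁻²
  (c) kg·m·s⁻²  ← same
  (d) N·s = kg·m·s⁻²·s = kg·m·s⁻¹
  (e) [kg·s⁻³] · [s] = kg·s⁻²
Only (c) matches kg·m·s⁻².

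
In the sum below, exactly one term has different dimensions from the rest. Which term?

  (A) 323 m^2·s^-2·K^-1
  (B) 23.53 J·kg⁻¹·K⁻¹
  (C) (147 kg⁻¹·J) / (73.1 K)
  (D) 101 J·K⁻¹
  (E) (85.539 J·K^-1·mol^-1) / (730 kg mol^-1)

(D)

Work out the base dimensions of each:
  (A) m²·s⁻²·K⁻¹
  (B) J·kg⁻¹·K⁻¹ = N·m·kg⁻¹·K⁻¹ = m²·s⁻²·K⁻¹
  (C) [m²·s⁻²] / [K] = m²·s⁻²·K⁻¹
  (D) J·K⁻¹ = N·m·K⁻¹ = kg·m²·s⁻²·K⁻¹
  (E) [kg·m²·s⁻²·K⁻¹·mol⁻¹] / [kg·mol⁻¹] = m²·s⁻²·K⁻¹
All reduce to m²·s⁻²·K⁻¹ except (D), which is kg·m²·s⁻²·K⁻¹.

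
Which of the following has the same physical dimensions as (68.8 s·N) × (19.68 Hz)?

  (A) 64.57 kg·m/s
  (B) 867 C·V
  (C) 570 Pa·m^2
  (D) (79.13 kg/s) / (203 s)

(C)

Reference: [kg·m·s⁻¹] · [s⁻¹] = kg·m·s⁻².
Each option:
  (A) kg·m·s⁻¹
  (B) C·V = s·A·J·C⁻¹ = kg·m²·s⁻²
  (C) Pa·m² = N·m⁻²·m² = kg·m·s⁻²  ← same
  (D) [kg·s⁻¹] / [s] = kg·s⁻²
Only (C) matches kg·m·s⁻².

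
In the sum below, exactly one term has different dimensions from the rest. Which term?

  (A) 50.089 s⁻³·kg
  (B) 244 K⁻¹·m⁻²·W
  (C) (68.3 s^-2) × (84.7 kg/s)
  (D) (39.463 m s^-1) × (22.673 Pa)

Work out the base dimensions of each:
  (A) kg·s⁻³
  (B) W·m⁻²·K⁻¹ = J·s⁻¹·m⁻²·K⁻¹ = kg·s⁻³·K⁻¹
  (C) [s⁻²] · [kg·s⁻¹] = kg·s⁻³
  (D) [m·s⁻¹] · [kg·m⁻¹·s⁻²] = kg·s⁻³
All reduce to kg·s⁻³ except (B), which is kg·s⁻³·K⁻¹.

(B)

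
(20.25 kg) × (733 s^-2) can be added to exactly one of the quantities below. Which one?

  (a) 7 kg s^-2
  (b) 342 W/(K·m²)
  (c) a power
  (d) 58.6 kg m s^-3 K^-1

Reference: [kg] · [s⁻²] = kg·s⁻².
Each option:
  (a) kg·s⁻²  ← same
  (b) W·m⁻²·K⁻¹ = J·s⁻¹·m⁻²·K⁻¹ = kg·s⁻³·K⁻¹
  (c) [power] = kg·m²·s⁻³
  (d) kg·m·s⁻³·K⁻¹
Only (a) matches kg·s⁻².

(a)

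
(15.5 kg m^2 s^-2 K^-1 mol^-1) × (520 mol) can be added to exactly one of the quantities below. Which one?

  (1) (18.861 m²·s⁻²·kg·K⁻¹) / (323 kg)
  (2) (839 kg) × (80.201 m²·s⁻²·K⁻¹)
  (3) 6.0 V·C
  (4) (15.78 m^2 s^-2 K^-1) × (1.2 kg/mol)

(2)

Reference: [kg·m²·s⁻²·K⁻¹·mol⁻¹] · [mol] = kg·m²·s⁻²·K⁻¹.
Each option:
  (1) [kg·m²·s⁻²·K⁻¹] / [kg] = m²·s⁻²·K⁻¹
  (2) [kg] · [m²·s⁻²·K⁻¹] = kg·m²·s⁻²·K⁻¹  ← same
  (3) C·V = s·A·J·C⁻¹ = kg·m²·s⁻²
  (4) [m²·s⁻²·K⁻¹] · [kg·mol⁻¹] = kg·m²·s⁻²·K⁻¹·mol⁻¹
Only (2) matches kg·m²·s⁻²·K⁻¹.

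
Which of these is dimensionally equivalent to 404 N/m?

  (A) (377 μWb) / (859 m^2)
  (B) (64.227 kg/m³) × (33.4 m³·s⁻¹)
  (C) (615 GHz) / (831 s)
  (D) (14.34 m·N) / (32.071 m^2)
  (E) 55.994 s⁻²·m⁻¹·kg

Reference: N·m⁻¹ = kg·m·s⁻²·m⁻¹ = kg·s⁻².
Each option:
  (A) [kg·m²·s⁻²·A⁻¹] / [m²] = kg·s⁻²·A⁻¹
  (B) [kg·m⁻³] · [m³·s⁻¹] = kg·s⁻¹
  (C) [s⁻¹] / [s] = s⁻²
  (D) [kg·m²·s⁻²] / [m²] = kg·s⁻²  ← same
  (E) kg·m⁻¹·s⁻²
Only (D) matches kg·s⁻².

(D)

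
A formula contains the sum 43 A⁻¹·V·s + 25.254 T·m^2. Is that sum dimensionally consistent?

In SI base units:
  43 A⁻¹·V·s:  V·s·A⁻¹ = J·C⁻¹·s·A⁻¹ = kg·m²·s⁻²·A⁻²
  25.254 T·m^2:  T·m² = Wb·m⁻²·m² = kg·m²·s⁻²·A⁻¹
kg·m²·s⁻²·A⁻² ≠ kg·m²·s⁻²·A⁻¹, so they cannot be added.

No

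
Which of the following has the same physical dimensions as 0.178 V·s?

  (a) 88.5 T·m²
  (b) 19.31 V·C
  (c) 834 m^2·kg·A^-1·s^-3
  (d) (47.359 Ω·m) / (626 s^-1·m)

(a)

Reference: V·s = J·C⁻¹·s = kg·m²·s⁻²·A⁻¹.
Each option:
  (a) T·m² = Wb·m⁻²·m² = kg·m²·s⁻²·A⁻¹  ← same
  (b) C·V = s·A·J·C⁻¹ = kg·m²·s⁻²
  (c) kg·m²·s⁻³·A⁻¹
  (d) [kg·m³·s⁻³·A⁻²] / [m·s⁻¹] = kg·m²·s⁻²·A⁻²
Only (a) matches kg·m²·s⁻²·A⁻¹.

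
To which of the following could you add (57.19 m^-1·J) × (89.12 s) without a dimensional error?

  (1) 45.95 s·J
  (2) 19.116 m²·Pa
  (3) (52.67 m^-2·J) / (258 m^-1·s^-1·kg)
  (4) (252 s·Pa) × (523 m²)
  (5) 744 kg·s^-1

(4)

Reference: [kg·m·s⁻²] · [s] = kg·m·s⁻¹.
Each option:
  (1) J·s = N·m·s = kg·m²·s⁻¹
  (2) Pa·m² = N·m⁻²·m² = kg·m·s⁻²
  (3) [kg·s⁻²] / [kg·m⁻¹·s⁻¹] = m·s⁻¹
  (4) [kg·m⁻¹·s⁻¹] · [m²] = kg·m·s⁻¹  ← same
  (5) kg·s⁻¹
Only (4) matches kg·m·s⁻¹.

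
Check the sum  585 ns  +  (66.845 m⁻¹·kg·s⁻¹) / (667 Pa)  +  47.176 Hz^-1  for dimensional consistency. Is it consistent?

Work out the base dimensions of each:
  585 ns:  s
  (66.845 m⁻¹·kg·s⁻¹) / (667 Pa):  [kg·m⁻¹·s⁻¹] / [kg·m⁻¹·s⁻²] = s
  47.176 Hz^-1:  Hz⁻¹ = (s⁻¹)⁻¹ = s
Every term reduces to s.

Yes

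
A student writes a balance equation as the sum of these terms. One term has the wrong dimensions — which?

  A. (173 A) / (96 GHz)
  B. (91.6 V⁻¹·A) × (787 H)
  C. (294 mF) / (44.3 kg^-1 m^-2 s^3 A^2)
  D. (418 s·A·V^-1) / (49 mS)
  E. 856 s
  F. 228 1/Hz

A.

Reduce each to base SI dimensions:
  A. [A] / [s⁻¹] = s·A
  B. [kg⁻¹·m⁻²·s³·A²] · [kg·m²·s⁻²·A⁻²] = s
  C. [kg⁻¹·m⁻²·s⁴·A²] / [kg⁻¹·m⁻²·s³·A²] = s
  D. [kg⁻¹·m⁻²·s⁴·A²] / [kg⁻¹·m⁻²·s³·A²] = s
  E. s
  F. Hz⁻¹ = (s⁻¹)⁻¹ = s
All reduce to s except A., which is s·A.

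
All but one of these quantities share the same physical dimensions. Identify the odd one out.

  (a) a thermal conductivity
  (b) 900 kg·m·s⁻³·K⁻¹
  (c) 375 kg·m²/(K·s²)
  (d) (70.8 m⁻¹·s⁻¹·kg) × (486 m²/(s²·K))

(c)

Dimensions:
  (a) [thermal conductivity] = kg·m·s⁻³·K⁻¹
  (b) kg·m·s⁻³·K⁻¹
  (c) kg·m²·s⁻²·K⁻¹
  (d) [kg·m⁻¹·s⁻¹] · [m²·s⁻²·K⁻¹] = kg·m·s⁻³·K⁻¹
All reduce to kg·m·s⁻³·K⁻¹ except (c), which is kg·m²·s⁻²·K⁻¹.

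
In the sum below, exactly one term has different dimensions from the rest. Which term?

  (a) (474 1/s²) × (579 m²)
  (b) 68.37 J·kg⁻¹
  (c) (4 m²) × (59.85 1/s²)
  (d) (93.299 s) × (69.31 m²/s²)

(d)

Expand each in SI base units:
  (a) [s⁻²] · [m²] = m²·s⁻²
  (b) J·kg⁻¹ = N·m·kg⁻¹ = m²·s⁻²
  (c) [m²] · [s⁻²] = m²·s⁻²
  (d) [s] · [m²·s⁻²] = m²·s⁻¹
All reduce to m²·s⁻² except (d), which is m²·s⁻¹.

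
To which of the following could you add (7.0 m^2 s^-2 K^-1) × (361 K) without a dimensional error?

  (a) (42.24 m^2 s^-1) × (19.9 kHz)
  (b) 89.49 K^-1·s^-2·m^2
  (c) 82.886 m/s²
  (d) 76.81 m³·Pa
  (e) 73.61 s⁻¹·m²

(a)

Reference: [m²·s⁻²·K⁻¹] · [K] = m²·s⁻².
Each option:
  (a) [m²·s⁻¹] · [s⁻¹] = m²·s⁻²  ← same
  (b) m²·s⁻²·K⁻¹
  (c) m·s⁻²
  (d) Pa·m³ = N·m⁻²·m³ = kg·m²·s⁻²
  (e) m²·s⁻¹
Only (a) matches m²·s⁻².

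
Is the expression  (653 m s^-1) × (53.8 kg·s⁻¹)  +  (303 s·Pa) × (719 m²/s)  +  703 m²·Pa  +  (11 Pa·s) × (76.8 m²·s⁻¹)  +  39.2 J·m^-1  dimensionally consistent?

Yes

Work out the base dimensions of each:
  (653 m s^-1) × (53.8 kg·s⁻¹):  [m·s⁻¹] · [kg·s⁻¹] = kg·m·s⁻²
  (303 s·Pa) × (719 m²/s):  [kg·m⁻¹·s⁻¹] · [m²·s⁻¹] = kg·m·s⁻²
  703 m²·Pa:  Pa·m² = N·m⁻²·m² = kg·m·s⁻²
  (11 Pa·s) × (76.8 m²·s⁻¹):  [kg·m⁻¹·s⁻¹] · [m²·s⁻¹] = kg·m·s⁻²
  39.2 J·m^-1:  J·m⁻¹ = N·m·m⁻¹ = kg·m·s⁻²
Every term reduces to kg·m·s⁻².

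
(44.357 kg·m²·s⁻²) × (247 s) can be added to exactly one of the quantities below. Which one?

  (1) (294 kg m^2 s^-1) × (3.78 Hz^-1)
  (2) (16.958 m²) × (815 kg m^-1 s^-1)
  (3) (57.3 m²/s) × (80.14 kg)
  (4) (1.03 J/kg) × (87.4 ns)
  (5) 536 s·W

(3)

Reference: [kg·m²·s⁻²] · [s] = kg·m²·s⁻¹.
Each option:
  (1) [kg·m²·s⁻¹] · [s] = kg·m²
  (2) [m²] · [kg·m⁻¹·s⁻¹] = kg·m·s⁻¹
  (3) [m²·s⁻¹] · [kg] = kg·m²·s⁻¹  ← same
  (4) [m²·s⁻²] · [s] = m²·s⁻¹
  (5) W·s = J·s⁻¹·s = kg·m²·s⁻²
Only (3) matches kg·m²·s⁻¹.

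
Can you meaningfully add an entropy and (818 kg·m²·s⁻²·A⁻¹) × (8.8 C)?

No

Work out the base dimensions of each:
  an entropy:  [entropy] = kg·m²·s⁻²·K⁻¹
  (818 kg·m²·s⁻²·A⁻¹) × (8.8 C):  [kg·m²·s⁻²·A⁻¹] · [s·A] = kg·m²·s⁻¹
kg·m²·s⁻²·K⁻¹ ≠ kg·m²·s⁻¹, so they cannot be added.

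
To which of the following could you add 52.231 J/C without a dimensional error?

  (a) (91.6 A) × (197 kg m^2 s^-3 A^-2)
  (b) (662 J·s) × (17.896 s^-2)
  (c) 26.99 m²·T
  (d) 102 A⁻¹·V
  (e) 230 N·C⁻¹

Reference: J·C⁻¹ = N·m·(s·A)⁻¹ = kg·m²·s⁻³·A⁻¹.
Each option:
  (a) [A] · [kg·m²·s⁻³·A⁻²] = kg·m²·s⁻³·A⁻¹  ← same
  (b) [kg·m²·s⁻¹] · [s⁻²] = kg·m²·s⁻³
  (c) T·m² = Wb·m⁻²·m² = kg·m²·s⁻²·A⁻¹
  (d) V·A⁻¹ = J·C⁻¹·A⁻¹ = kg·m²·s⁻³·A⁻²
  (e) N·C⁻¹ = kg·m·s⁻²·(s·A)⁻¹ = kg·m·s⁻³·A⁻¹
Only (a) matches kg·m²·s⁻³·A⁻¹.

(a)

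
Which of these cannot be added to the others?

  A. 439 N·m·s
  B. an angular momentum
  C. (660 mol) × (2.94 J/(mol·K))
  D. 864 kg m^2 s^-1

Dimensions:
  A. N·m·s = kg·m·s⁻²·m·s = kg·m²·s⁻¹
  B. [angular momentum] = kg·m²·s⁻¹
  C. [mol] · [kg·m²·s⁻²·K⁻¹·mol⁻¹] = kg·m²·s⁻²·K⁻¹
  D. kg·m²·s⁻¹
All reduce to kg·m²·s⁻¹ except C., which is kg·m²·s⁻²·K⁻¹.

C.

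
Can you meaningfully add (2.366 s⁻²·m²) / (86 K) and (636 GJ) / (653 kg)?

No

Work out the base dimensions of each:
  (2.366 s⁻²·m²) / (86 K):  [m²·s⁻²] / [K] = m²·s⁻²·K⁻¹
  (636 GJ) / (653 kg):  [kg·m²·s⁻²] / [kg] = m²·s⁻²
m²·s⁻²·K⁻¹ ≠ m²·s⁻², so they cannot be added.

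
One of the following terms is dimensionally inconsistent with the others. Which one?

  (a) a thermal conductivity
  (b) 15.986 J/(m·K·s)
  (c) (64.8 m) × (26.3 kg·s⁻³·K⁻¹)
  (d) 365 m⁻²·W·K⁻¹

Work out the base dimensions of each:
  (a) [thermal conductivity] = kg·m·s⁻³·K⁻¹
  (b) J·s⁻¹·m⁻¹·K⁻¹ = N·m·s⁻¹·m⁻¹·K⁻¹ = kg·m·s⁻³·K⁻¹
  (c) [m] · [kg·s⁻³·K⁻¹] = kg·m·s⁻³·K⁻¹
  (d) W·m⁻²·K⁻¹ = J·s⁻¹·m⁻²·K⁻¹ = kg·s⁻³·K⁻¹
All reduce to kg·m·s⁻³·K⁻¹ except (d), which is kg·s⁻³·K⁻¹.

(d)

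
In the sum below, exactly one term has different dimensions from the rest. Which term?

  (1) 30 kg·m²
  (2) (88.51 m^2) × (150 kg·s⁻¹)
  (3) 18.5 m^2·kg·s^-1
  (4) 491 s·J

Dimensions:
  (1) kg·m²
  (2) [m²] · [kg·s⁻¹] = kg·m²·s⁻¹
  (3) kg·m²·s⁻¹
  (4) J·s = N·m·s = kg·m²·s⁻¹
All reduce to kg·m²·s⁻¹ except (1), which is kg·m².

(1)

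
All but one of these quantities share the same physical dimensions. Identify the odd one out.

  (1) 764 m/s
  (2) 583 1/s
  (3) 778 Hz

(1)

Reduce each to base SI dimensions:
  (1) m·s⁻¹
  (2) s⁻¹
  (3) Hz = s⁻¹
All reduce to s⁻¹ except (1), which is m·s⁻¹.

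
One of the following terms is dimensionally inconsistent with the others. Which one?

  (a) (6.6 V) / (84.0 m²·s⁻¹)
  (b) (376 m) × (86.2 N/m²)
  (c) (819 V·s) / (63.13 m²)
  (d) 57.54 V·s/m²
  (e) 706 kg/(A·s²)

(b)

Expand each in SI base units:
  (a) [kg·m²·s⁻³·A⁻¹] / [m²·s⁻¹] = kg·s⁻²·A⁻¹
  (b) [m] · [kg·m⁻¹·s⁻²] = kg·s⁻²
  (c) [kg·m²·s⁻²·A⁻¹] / [m²] = kg·s⁻²·A⁻¹
  (d) V·s·m⁻² = J·C⁻¹·s·m⁻² = kg·s⁻²·A⁻¹
  (e) kg·s⁻²·A⁻¹
All reduce to kg·s⁻²·A⁻¹ except (b), which is kg·s⁻².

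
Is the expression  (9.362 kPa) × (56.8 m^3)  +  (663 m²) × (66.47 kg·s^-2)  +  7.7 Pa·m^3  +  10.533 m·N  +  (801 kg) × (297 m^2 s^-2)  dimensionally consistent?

Reduce each to base SI dimensions:
  (9.362 kPa) × (56.8 m^3):  [kg·m⁻¹·s⁻²] · [m³] = kg·m²·s⁻²
  (663 m²) × (66.47 kg·s^-2):  [m²] · [kg·s⁻²] = kg·m²·s⁻²
  7.7 Pa·m^3:  Pa·m³ = N·m⁻²·m³ = kg·m²·s⁻²
  10.533 m·N:  N·m = kg·m·s⁻²·m = kg·m²·s⁻²
  (801 kg) × (297 m^2 s^-2):  [kg] · [m²·s⁻²] = kg·m²·s⁻²
Every term reduces to kg·m²·s⁻².

Yes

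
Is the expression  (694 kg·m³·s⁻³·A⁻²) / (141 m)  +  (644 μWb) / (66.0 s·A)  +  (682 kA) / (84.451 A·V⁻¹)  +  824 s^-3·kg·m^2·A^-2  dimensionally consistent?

No

Reduce each to base SI dimensions:
  (694 kg·m³·s⁻³·A⁻²) / (141 m):  [kg·m³·s⁻³·A⁻²] / [m] = kg·m²·s⁻³·A⁻²
  (644 μWb) / (66.0 s·A):  [kg·m²·s⁻²·A⁻¹] / [s·A] = kg·m²·s⁻³·A⁻²
  (682 kA) / (84.451 A·V⁻¹):  [A] / [kg⁻¹·m⁻²·s³·A²] = kg·m²·s⁻³·A⁻¹
  824 s^-3·kg·m^2·A^-2:  kg·m²·s⁻³·A⁻²
The terms do not share a single dimension (kg·m²·s⁻³·A⁻² vs kg·m²·s⁻³·A⁻¹).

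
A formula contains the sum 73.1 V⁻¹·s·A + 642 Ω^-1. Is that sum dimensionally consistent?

Work out the base dimensions of each:
  73.1 V⁻¹·s·A:  A·s·V⁻¹ = A·s·(J·C⁻¹)⁻¹ = kg⁻¹·m⁻²·s⁴·A²
  642 Ω^-1:  Ω⁻¹ = (V·A⁻¹)⁻¹ = kg⁻¹·m⁻²·s³·A²
kg⁻¹·m⁻²·s⁴·A² ≠ kg⁻¹·m⁻²·s³·A², so they cannot be added.

No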